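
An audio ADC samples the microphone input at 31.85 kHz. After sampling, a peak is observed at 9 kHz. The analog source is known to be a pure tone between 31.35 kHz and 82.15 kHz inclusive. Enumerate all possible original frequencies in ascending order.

40.85 kHz, 54.7 kHz, 72.7 kHz

Frequencies that alias to 9 kHz are k·fs ± 9 kHz for integer k ≥ 0.
k=0: 9 kHz.
k=1: 22.85 kHz, 40.85 kHz.
k=2: 54.7 kHz, 72.7 kHz.
k=3: 86.55 kHz, 104.55 kHz.
Within [31.35 kHz, 82.15 kHz]: 40.85 kHz, 54.7 kHz, 72.7 kHz.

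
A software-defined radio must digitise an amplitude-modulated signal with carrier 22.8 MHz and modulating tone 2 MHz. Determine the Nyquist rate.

AM sidebands sit at fc ± fm = 20.8 MHz and 24.8 MHz.
Highest-frequency component: 24.8 MHz.
Nyquist rate = 2 × 24.8 MHz = 49.6 MHz.

49.6 MHz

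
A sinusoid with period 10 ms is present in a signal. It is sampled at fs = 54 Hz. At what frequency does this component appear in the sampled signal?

8 Hz

T = 10 ms → f = 1/T = 100 Hz.
100 Hz mod fs = 46 Hz.
46 Hz > fs/2 = 27 Hz, folds to fs − 46 Hz = 8 Hz.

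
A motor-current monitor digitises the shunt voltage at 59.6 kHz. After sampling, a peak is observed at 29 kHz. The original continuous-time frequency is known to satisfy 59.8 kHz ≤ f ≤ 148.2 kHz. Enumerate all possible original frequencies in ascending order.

Frequencies that alias to 29 kHz are k·fs ± 29 kHz for integer k ≥ 0.
k=0: 29 kHz.
k=1: 30.6 kHz, 88.6 kHz.
k=2: 90.2 kHz, 148.2 kHz.
k=3: 149.8 kHz, 207.8 kHz.
Within [59.8 kHz, 148.2 kHz]: 88.6 kHz, 90.2 kHz, 148.2 kHz.

88.6 kHz, 90.2 kHz, 148.2 kHz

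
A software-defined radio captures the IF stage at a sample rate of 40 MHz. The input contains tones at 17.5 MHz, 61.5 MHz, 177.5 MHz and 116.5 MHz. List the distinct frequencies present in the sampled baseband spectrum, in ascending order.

3.5 MHz, 17.5 MHz, 18.5 MHz

fs/2 = 20 MHz.
17.5 MHz ≤ fs/2 = 20 MHz, passes unchanged.
61.5 MHz mod fs = 21.5 MHz.
21.5 MHz > fs/2 = 20 MHz, folds to fs − 21.5 MHz = 18.5 MHz.
177.5 MHz mod fs = 17.5 MHz.
17.5 MHz ≤ fs/2 = 20 MHz, appears at 17.5 MHz.
116.5 MHz mod fs = 36.5 MHz.
36.5 MHz > fs/2 = 20 MHz, folds to fs − 36.5 MHz = 3.5 MHz.
Distinct values: {3.5 MHz, 17.5 MHz, 18.5 MHz}.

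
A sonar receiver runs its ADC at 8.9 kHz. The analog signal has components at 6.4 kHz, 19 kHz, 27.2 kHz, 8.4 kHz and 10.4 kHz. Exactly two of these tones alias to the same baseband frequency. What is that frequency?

0.5 kHz

fs/2 = 4.45 kHz.
6.4 kHz > fs/2 = 4.45 kHz, folds to fs − 6.4 kHz = 2.5 kHz.
19 kHz mod fs = 1.2 kHz.
1.2 kHz ≤ fs/2 = 4.45 kHz, appears at 1.2 kHz.
27.2 kHz mod fs = 0.5 kHz.
0.5 kHz ≤ fs/2 = 4.45 kHz, appears at 0.5 kHz.
8.4 kHz > fs/2 = 4.45 kHz, folds to fs − 8.4 kHz = 0.5 kHz.
10.4 kHz mod fs = 1.5 kHz.
1.5 kHz ≤ fs/2 = 4.45 kHz, appears at 1.5 kHz.
8.4 kHz and 27.2 kHz both map to 0.5 kHz.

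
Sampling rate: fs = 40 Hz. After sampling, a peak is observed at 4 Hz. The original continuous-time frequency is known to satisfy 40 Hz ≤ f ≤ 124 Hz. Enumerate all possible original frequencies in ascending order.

44 Hz, 76 Hz, 84 Hz, 116 Hz, 124 Hz

Frequencies that alias to 4 Hz are k·fs ± 4 Hz for integer k ≥ 0.
k=0: 4 Hz.
k=1: 36 Hz, 44 Hz.
k=2: 76 Hz, 84 Hz.
k=3: 116 Hz, 124 Hz.
k=4: 156 Hz, 164 Hz.
Within [40 Hz, 124 Hz]: 44 Hz, 76 Hz, 84 Hz, 116 Hz, 124 Hz.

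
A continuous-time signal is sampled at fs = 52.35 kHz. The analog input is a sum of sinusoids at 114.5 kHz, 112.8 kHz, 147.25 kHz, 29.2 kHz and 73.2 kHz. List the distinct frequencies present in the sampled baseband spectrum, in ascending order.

fs/2 = 26.175 kHz.
114.5 kHz mod fs = 9.8 kHz.
9.8 kHz ≤ fs/2 = 26.175 kHz, appears at 9.8 kHz.
112.8 kHz mod fs = 8.1 kHz.
8.1 kHz ≤ fs/2 = 26.175 kHz, appears at 8.1 kHz.
147.25 kHz mod fs = 42.55 kHz.
42.55 kHz > fs/2 = 26.175 kHz, folds to fs − 42.55 kHz = 9.8 kHz.
29.2 kHz > fs/2 = 26.175 kHz, folds to fs − 29.2 kHz = 23.15 kHz.
73.2 kHz mod fs = 20.85 kHz.
20.85 kHz ≤ fs/2 = 26.175 kHz, appears at 20.85 kHz.
Distinct values: {8.1 kHz, 9.8 kHz, 20.85 kHz, 23.15 kHz}.

8.1 kHz, 9.8 kHz, 20.85 kHz, 23.15 kHz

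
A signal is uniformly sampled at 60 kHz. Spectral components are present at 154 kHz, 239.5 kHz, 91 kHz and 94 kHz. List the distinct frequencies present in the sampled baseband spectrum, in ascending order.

fs/2 = 30 kHz.
154 kHz mod fs = 34 kHz.
34 kHz > fs/2 = 30 kHz, folds to fs − 34 kHz = 26 kHz.
239.5 kHz mod fs = 59.5 kHz.
59.5 kHz > fs/2 = 30 kHz, folds to fs − 59.5 kHz = 0.5 kHz.
91 kHz mod fs = 31 kHz.
31 kHz > fs/2 = 30 kHz, folds to fs − 31 kHz = 29 kHz.
94 kHz mod fs = 34 kHz.
34 kHz > fs/2 = 30 kHz, folds to fs − 34 kHz = 26 kHz.
Distinct values: {0.5 kHz, 26 kHz, 29 kHz}.

0.5 kHz, 26 kHz, 29 kHz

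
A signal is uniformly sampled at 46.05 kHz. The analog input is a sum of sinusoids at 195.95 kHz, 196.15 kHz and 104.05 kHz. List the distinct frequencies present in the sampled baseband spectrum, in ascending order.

11.75 kHz, 11.95 kHz

fs/2 = 23.025 kHz.
195.95 kHz mod fs = 11.75 kHz.
11.75 kHz ≤ fs/2 = 23.025 kHz, appears at 11.75 kHz.
196.15 kHz mod fs = 11.95 kHz.
11.95 kHz ≤ fs/2 = 23.025 kHz, appears at 11.95 kHz.
104.05 kHz mod fs = 11.95 kHz.
11.95 kHz ≤ fs/2 = 23.025 kHz, appears at 11.95 kHz.
Distinct values: {11.75 kHz, 11.95 kHz}.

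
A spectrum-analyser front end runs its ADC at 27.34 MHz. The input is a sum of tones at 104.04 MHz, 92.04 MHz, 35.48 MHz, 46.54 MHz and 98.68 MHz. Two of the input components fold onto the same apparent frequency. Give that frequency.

8.14 MHz

fs/2 = 13.67 MHz.
104.04 MHz mod fs = 22.02 MHz.
22.02 MHz > fs/2 = 13.67 MHz, folds to fs − 22.02 MHz = 5.32 MHz.
92.04 MHz mod fs = 10.02 MHz.
10.02 MHz ≤ fs/2 = 13.67 MHz, appears at 10.02 MHz.
35.48 MHz mod fs = 8.14 MHz.
8.14 MHz ≤ fs/2 = 13.67 MHz, appears at 8.14 MHz.
46.54 MHz mod fs = 19.2 MHz.
19.2 MHz > fs/2 = 13.67 MHz, folds to fs − 19.2 MHz = 8.14 MHz.
98.68 MHz mod fs = 16.66 MHz.
16.66 MHz > fs/2 = 13.67 MHz, folds to fs − 16.66 MHz = 10.68 MHz.
35.48 MHz and 46.54 MHz both map to 8.14 MHz.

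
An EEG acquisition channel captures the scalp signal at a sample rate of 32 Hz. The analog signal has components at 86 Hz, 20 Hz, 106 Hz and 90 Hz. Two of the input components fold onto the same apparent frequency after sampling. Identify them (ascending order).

86 Hz, 106 Hz

fs/2 = 16 Hz.
86 Hz mod fs = 22 Hz.
22 Hz > fs/2 = 16 Hz, folds to fs − 22 Hz = 10 Hz.
20 Hz > fs/2 = 16 Hz, folds to fs − 20 Hz = 12 Hz.
106 Hz mod fs = 10 Hz.
10 Hz ≤ fs/2 = 16 Hz, appears at 10 Hz.
90 Hz mod fs = 26 Hz.
26 Hz > fs/2 = 16 Hz, folds to fs − 26 Hz = 6 Hz.
86 Hz and 106 Hz both map to 10 Hz.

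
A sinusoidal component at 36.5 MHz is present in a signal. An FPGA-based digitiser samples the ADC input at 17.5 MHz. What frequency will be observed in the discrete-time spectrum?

36.5 MHz mod fs = 1.5 MHz.
1.5 MHz ≤ fs/2 = 8.75 MHz, appears at 1.5 MHz.

1.5 MHz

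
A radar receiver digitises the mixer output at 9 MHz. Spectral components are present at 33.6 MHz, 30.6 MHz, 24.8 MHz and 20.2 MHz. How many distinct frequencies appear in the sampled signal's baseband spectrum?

fs/2 = 4.5 MHz.
33.6 MHz mod fs = 6.6 MHz.
6.6 MHz > fs/2 = 4.5 MHz, folds to fs − 6.6 MHz = 2.4 MHz.
30.6 MHz mod fs = 3.6 MHz.
3.6 MHz ≤ fs/2 = 4.5 MHz, appears at 3.6 MHz.
24.8 MHz mod fs = 6.8 MHz.
6.8 MHz > fs/2 = 4.5 MHz, folds to fs − 6.8 MHz = 2.2 MHz.
20.2 MHz mod fs = 2.2 MHz.
2.2 MHz ≤ fs/2 = 4.5 MHz, appears at 2.2 MHz.
Distinct values: {2.2 MHz, 2.4 MHz, 3.6 MHz} → 3.

3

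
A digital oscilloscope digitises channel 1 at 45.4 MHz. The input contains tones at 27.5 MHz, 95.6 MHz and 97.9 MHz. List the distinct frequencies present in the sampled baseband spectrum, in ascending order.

fs/2 = 22.7 MHz.
27.5 MHz > fs/2 = 22.7 MHz, folds to fs − 27.5 MHz = 17.9 MHz.
95.6 MHz mod fs = 4.8 MHz.
4.8 MHz ≤ fs/2 = 22.7 MHz, appears at 4.8 MHz.
97.9 MHz mod fs = 7.1 MHz.
7.1 MHz ≤ fs/2 = 22.7 MHz, appears at 7.1 MHz.
Distinct values: {4.8 MHz, 7.1 MHz, 17.9 MHz}.

4.8 MHz, 7.1 MHz, 17.9 MHz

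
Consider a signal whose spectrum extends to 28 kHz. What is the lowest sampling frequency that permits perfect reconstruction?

Nyquist rate = 2 × 28 kHz = 56 kHz.

56 kHz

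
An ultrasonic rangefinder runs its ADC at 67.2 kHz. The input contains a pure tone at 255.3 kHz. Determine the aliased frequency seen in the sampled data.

13.5 kHz

255.3 kHz mod fs = 53.7 kHz.
53.7 kHz > fs/2 = 33.6 kHz, folds to fs − 53.7 kHz = 13.5 kHz.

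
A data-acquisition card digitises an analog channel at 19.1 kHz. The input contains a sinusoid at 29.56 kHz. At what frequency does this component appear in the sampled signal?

29.56 kHz mod fs = 10.46 kHz.
10.46 kHz > fs/2 = 9.55 kHz, folds to fs − 10.46 kHz = 8.64 kHz.

8.64 kHz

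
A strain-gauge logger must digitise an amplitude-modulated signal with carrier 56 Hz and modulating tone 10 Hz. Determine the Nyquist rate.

AM sidebands sit at fc ± fm = 46 Hz and 66 Hz.
Highest-frequency component: 66 Hz.
Nyquist rate = 2 × 66 Hz = 132 Hz.

132 Hz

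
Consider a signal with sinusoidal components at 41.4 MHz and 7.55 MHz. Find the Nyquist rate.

82.8 MHz

Highest-frequency component: 41.4 MHz.
Nyquist rate = 2 × 41.4 MHz = 82.8 MHz.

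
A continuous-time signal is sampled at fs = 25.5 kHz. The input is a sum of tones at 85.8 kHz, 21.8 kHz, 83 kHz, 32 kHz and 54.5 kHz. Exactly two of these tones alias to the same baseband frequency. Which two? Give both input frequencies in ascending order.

fs/2 = 12.75 kHz.
85.8 kHz mod fs = 9.3 kHz.
9.3 kHz ≤ fs/2 = 12.75 kHz, appears at 9.3 kHz.
21.8 kHz > fs/2 = 12.75 kHz, folds to fs − 21.8 kHz = 3.7 kHz.
83 kHz mod fs = 6.5 kHz.
6.5 kHz ≤ fs/2 = 12.75 kHz, appears at 6.5 kHz.
32 kHz mod fs = 6.5 kHz.
6.5 kHz ≤ fs/2 = 12.75 kHz, appears at 6.5 kHz.
54.5 kHz mod fs = 3.5 kHz.
3.5 kHz ≤ fs/2 = 12.75 kHz, appears at 3.5 kHz.
32 kHz and 83 kHz both map to 6.5 kHz.

32 kHz, 83 kHz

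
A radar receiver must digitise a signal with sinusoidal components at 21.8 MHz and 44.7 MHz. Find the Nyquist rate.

Highest-frequency component: 44.7 MHz.
Nyquist rate = 2 × 44.7 MHz = 89.4 MHz.

89.4 MHz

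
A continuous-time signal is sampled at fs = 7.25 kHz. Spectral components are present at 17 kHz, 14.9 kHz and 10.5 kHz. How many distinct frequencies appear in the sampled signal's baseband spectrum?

3

fs/2 = 3.625 kHz.
17 kHz mod fs = 2.5 kHz.
2.5 kHz ≤ fs/2 = 3.625 kHz, appears at 2.5 kHz.
14.9 kHz mod fs = 0.4 kHz.
0.4 kHz ≤ fs/2 = 3.625 kHz, appears at 0.4 kHz.
10.5 kHz mod fs = 3.25 kHz.
3.25 kHz ≤ fs/2 = 3.625 kHz, appears at 3.25 kHz.
Distinct values: {0.4 kHz, 2.5 kHz, 3.25 kHz} → 3.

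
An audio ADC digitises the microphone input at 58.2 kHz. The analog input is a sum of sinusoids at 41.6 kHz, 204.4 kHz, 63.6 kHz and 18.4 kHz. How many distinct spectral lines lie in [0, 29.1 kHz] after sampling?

fs/2 = 29.1 kHz.
41.6 kHz > fs/2 = 29.1 kHz, folds to fs − 41.6 kHz = 16.6 kHz.
204.4 kHz mod fs = 29.8 kHz.
29.8 kHz > fs/2 = 29.1 kHz, folds to fs − 29.8 kHz = 28.4 kHz.
63.6 kHz mod fs = 5.4 kHz.
5.4 kHz ≤ fs/2 = 29.1 kHz, appears at 5.4 kHz.
18.4 kHz ≤ fs/2 = 29.1 kHz, passes unchanged.
Distinct values: {5.4 kHz, 16.6 kHz, 18.4 kHz, 28.4 kHz} → 4.

4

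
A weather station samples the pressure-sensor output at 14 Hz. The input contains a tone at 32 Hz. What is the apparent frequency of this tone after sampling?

4 Hz

32 Hz mod fs = 4 Hz.
4 Hz ≤ fs/2 = 7 Hz, appears at 4 Hz.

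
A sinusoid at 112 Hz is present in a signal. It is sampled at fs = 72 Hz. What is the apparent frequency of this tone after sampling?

112 Hz mod fs = 40 Hz.
40 Hz > fs/2 = 36 Hz, folds to fs − 40 Hz = 32 Hz.

32 Hz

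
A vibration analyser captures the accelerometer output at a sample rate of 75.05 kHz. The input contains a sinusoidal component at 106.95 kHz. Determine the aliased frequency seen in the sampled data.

31.9 kHz

106.95 kHz mod fs = 31.9 kHz.
31.9 kHz ≤ fs/2 = 37.525 kHz, appears at 31.9 kHz.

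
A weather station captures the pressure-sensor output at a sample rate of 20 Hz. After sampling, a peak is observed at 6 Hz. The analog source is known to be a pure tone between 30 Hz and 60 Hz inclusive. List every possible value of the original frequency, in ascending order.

34 Hz, 46 Hz, 54 Hz

Frequencies that alias to 6 Hz are k·fs ± 6 Hz for integer k ≥ 0.
k=0: 6 Hz.
k=1: 14 Hz, 26 Hz.
k=2: 34 Hz, 46 Hz.
k=3: 54 Hz, 66 Hz.
k=4: 74 Hz, 86 Hz.
Within [30 Hz, 60 Hz]: 34 Hz, 46 Hz, 54 Hz.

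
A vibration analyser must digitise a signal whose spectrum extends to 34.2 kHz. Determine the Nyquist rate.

68.4 kHz

Nyquist rate = 2 × 34.2 kHz = 68.4 kHz.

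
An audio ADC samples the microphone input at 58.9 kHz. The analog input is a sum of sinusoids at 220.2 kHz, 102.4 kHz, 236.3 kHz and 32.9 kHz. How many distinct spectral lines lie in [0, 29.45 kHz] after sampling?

3

fs/2 = 29.45 kHz.
220.2 kHz mod fs = 43.5 kHz.
43.5 kHz > fs/2 = 29.45 kHz, folds to fs − 43.5 kHz = 15.4 kHz.
102.4 kHz mod fs = 43.5 kHz.
43.5 kHz > fs/2 = 29.45 kHz, folds to fs − 43.5 kHz = 15.4 kHz.
236.3 kHz mod fs = 0.7 kHz.
0.7 kHz ≤ fs/2 = 29.45 kHz, appears at 0.7 kHz.
32.9 kHz > fs/2 = 29.45 kHz, folds to fs − 32.9 kHz = 26 kHz.
Distinct values: {0.7 kHz, 15.4 kHz, 26 kHz} → 3.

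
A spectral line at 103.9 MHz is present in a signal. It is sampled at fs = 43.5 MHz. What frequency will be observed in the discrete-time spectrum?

16.9 MHz

103.9 MHz mod fs = 16.9 MHz.
16.9 MHz ≤ fs/2 = 21.75 MHz, appears at 16.9 MHz.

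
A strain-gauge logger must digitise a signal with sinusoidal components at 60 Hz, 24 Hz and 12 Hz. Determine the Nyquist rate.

Highest-frequency component: 60 Hz.
Nyquist rate = 2 × 60 Hz = 120 Hz.

120 Hz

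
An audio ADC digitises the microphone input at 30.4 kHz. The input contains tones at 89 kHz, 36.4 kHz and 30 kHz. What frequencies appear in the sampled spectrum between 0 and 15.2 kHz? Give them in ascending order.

fs/2 = 15.2 kHz.
89 kHz mod fs = 28.2 kHz.
28.2 kHz > fs/2 = 15.2 kHz, folds to fs − 28.2 kHz = 2.2 kHz.
36.4 kHz mod fs = 6 kHz.
6 kHz ≤ fs/2 = 15.2 kHz, appears at 6 kHz.
30 kHz > fs/2 = 15.2 kHz, folds to fs − 30 kHz = 0.4 kHz.
Distinct values: {0.4 kHz, 2.2 kHz, 6 kHz}.

0.4 kHz, 2.2 kHz, 6 kHz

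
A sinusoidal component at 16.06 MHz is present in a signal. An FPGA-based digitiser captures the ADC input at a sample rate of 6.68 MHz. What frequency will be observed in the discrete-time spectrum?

2.7 MHz

16.06 MHz mod fs = 2.7 MHz.
2.7 MHz ≤ fs/2 = 3.34 MHz, appears at 2.7 MHz.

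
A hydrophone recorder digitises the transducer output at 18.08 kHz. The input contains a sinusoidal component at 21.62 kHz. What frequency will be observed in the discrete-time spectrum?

21.62 kHz mod fs = 3.54 kHz.
3.54 kHz ≤ fs/2 = 9.04 kHz, appears at 3.54 kHz.

3.54 kHz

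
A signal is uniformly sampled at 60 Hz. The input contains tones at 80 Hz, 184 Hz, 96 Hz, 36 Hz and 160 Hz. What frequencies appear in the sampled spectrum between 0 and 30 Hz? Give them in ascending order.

fs/2 = 30 Hz.
80 Hz mod fs = 20 Hz.
20 Hz ≤ fs/2 = 30 Hz, appears at 20 Hz.
184 Hz mod fs = 4 Hz.
4 Hz ≤ fs/2 = 30 Hz, appears at 4 Hz.
96 Hz mod fs = 36 Hz.
36 Hz > fs/2 = 30 Hz, folds to fs − 36 Hz = 24 Hz.
36 Hz > fs/2 = 30 Hz, folds to fs − 36 Hz = 24 Hz.
160 Hz mod fs = 40 Hz.
40 Hz > fs/2 = 30 Hz, folds to fs − 40 Hz = 20 Hz.
Distinct values: {4 Hz, 20 Hz, 24 Hz}.

4 Hz, 20 Hz, 24 Hz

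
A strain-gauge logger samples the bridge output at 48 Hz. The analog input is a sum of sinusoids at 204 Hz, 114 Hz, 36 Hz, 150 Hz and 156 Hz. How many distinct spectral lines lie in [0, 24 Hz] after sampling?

fs/2 = 24 Hz.
204 Hz mod fs = 12 Hz.
12 Hz ≤ fs/2 = 24 Hz, appears at 12 Hz.
114 Hz mod fs = 18 Hz.
18 Hz ≤ fs/2 = 24 Hz, appears at 18 Hz.
36 Hz > fs/2 = 24 Hz, folds to fs − 36 Hz = 12 Hz.
150 Hz mod fs = 6 Hz.
6 Hz ≤ fs/2 = 24 Hz, appears at 6 Hz.
156 Hz mod fs = 12 Hz.
12 Hz ≤ fs/2 = 24 Hz, appears at 12 Hz.
Distinct values: {6 Hz, 12 Hz, 18 Hz} → 3.

3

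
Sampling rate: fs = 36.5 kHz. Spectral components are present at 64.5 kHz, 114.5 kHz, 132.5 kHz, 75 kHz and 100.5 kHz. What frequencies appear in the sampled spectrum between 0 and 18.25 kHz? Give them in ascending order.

2 kHz, 5 kHz, 8.5 kHz, 9 kHz, 13.5 kHz

fs/2 = 18.25 kHz.
64.5 kHz mod fs = 28 kHz.
28 kHz > fs/2 = 18.25 kHz, folds to fs − 28 kHz = 8.5 kHz.
114.5 kHz mod fs = 5 kHz.
5 kHz ≤ fs/2 = 18.25 kHz, appears at 5 kHz.
132.5 kHz mod fs = 23 kHz.
23 kHz > fs/2 = 18.25 kHz, folds to fs − 23 kHz = 13.5 kHz.
75 kHz mod fs = 2 kHz.
2 kHz ≤ fs/2 = 18.25 kHz, appears at 2 kHz.
100.5 kHz mod fs = 27.5 kHz.
27.5 kHz > fs/2 = 18.25 kHz, folds to fs − 27.5 kHz = 9 kHz.
Distinct values: {2 kHz, 5 kHz, 8.5 kHz, 9 kHz, 13.5 kHz}.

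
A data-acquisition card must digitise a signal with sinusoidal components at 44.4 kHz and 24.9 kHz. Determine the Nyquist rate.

Highest-frequency component: 44.4 kHz.
Nyquist rate = 2 × 44.4 kHz = 88.8 kHz.

88.8 kHz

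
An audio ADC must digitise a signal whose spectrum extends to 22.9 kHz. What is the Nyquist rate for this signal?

Nyquist rate = 2 × 22.9 kHz = 45.8 kHz.

45.8 kHz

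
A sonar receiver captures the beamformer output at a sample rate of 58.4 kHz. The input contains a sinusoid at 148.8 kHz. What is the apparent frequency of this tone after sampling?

26.4 kHz

148.8 kHz mod fs = 32 kHz.
32 kHz > fs/2 = 29.2 kHz, folds to fs − 32 kHz = 26.4 kHz.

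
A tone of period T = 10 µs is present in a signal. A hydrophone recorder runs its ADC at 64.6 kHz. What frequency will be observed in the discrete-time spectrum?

T = 10 µs → f = 1/T = 100 kHz.
100 kHz mod fs = 35.4 kHz.
35.4 kHz > fs/2 = 32.3 kHz, folds to fs − 35.4 kHz = 29.2 kHz.

29.2 kHz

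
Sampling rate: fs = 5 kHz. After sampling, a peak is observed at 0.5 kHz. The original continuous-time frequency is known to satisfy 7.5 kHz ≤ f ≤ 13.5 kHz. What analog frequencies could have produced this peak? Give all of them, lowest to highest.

Frequencies that alias to 0.5 kHz are k·fs ± 0.5 kHz for integer k ≥ 0.
k=0: 0.5 kHz.
k=1: 4.5 kHz, 5.5 kHz.
k=2: 9.5 kHz, 10.5 kHz.
k=3: 14.5 kHz, 15.5 kHz.
Within [7.5 kHz, 13.5 kHz]: 9.5 kHz, 10.5 kHz.

9.5 kHz, 10.5 kHz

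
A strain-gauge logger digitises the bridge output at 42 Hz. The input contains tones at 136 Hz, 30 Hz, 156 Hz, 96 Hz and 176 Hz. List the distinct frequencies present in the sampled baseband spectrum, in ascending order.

8 Hz, 10 Hz, 12 Hz

fs/2 = 21 Hz.
136 Hz mod fs = 10 Hz.
10 Hz ≤ fs/2 = 21 Hz, appears at 10 Hz.
30 Hz > fs/2 = 21 Hz, folds to fs − 30 Hz = 12 Hz.
156 Hz mod fs = 30 Hz.
30 Hz > fs/2 = 21 Hz, folds to fs − 30 Hz = 12 Hz.
96 Hz mod fs = 12 Hz.
12 Hz ≤ fs/2 = 21 Hz, appears at 12 Hz.
176 Hz mod fs = 8 Hz.
8 Hz ≤ fs/2 = 21 Hz, appears at 8 Hz.
Distinct values: {8 Hz, 10 Hz, 12 Hz}.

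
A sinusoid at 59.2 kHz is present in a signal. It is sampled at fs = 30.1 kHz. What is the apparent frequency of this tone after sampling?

1 kHz

59.2 kHz mod fs = 29.1 kHz.
29.1 kHz > fs/2 = 15.05 kHz, folds to fs − 29.1 kHz = 1 kHz.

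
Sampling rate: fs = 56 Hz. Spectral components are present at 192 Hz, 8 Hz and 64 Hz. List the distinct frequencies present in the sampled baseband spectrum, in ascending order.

fs/2 = 28 Hz.
192 Hz mod fs = 24 Hz.
24 Hz ≤ fs/2 = 28 Hz, appears at 24 Hz.
8 Hz ≤ fs/2 = 28 Hz, passes unchanged.
64 Hz mod fs = 8 Hz.
8 Hz ≤ fs/2 = 28 Hz, appears at 8 Hz.
Distinct values: {8 Hz, 24 Hz}.

8 Hz, 24 Hz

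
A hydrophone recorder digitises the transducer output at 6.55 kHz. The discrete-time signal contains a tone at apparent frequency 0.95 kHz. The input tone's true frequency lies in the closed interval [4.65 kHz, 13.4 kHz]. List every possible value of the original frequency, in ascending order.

Frequencies that alias to 0.95 kHz are k·fs ± 0.95 kHz for integer k ≥ 0.
k=0: 0.95 kHz.
k=1: 5.6 kHz, 7.5 kHz.
k=2: 12.15 kHz, 14.05 kHz.
k=3: 18.7 kHz, 20.6 kHz.
Within [4.65 kHz, 13.4 kHz]: 5.6 kHz, 7.5 kHz, 12.15 kHz.

5.6 kHz, 7.5 kHz, 12.15 kHz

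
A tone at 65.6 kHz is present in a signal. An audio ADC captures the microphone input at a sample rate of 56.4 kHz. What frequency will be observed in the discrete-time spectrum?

9.2 kHz

65.6 kHz mod fs = 9.2 kHz.
9.2 kHz ≤ fs/2 = 28.2 kHz, appears at 9.2 kHz.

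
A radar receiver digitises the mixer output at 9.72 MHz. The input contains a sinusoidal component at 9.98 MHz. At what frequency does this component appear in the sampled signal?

9.98 MHz mod fs = 0.26 MHz.
0.26 MHz ≤ fs/2 = 4.86 MHz, appears at 0.26 MHz.

0.26 MHz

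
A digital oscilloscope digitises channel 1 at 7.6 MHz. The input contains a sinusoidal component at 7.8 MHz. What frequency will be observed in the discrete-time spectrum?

7.8 MHz mod fs = 0.2 MHz.
0.2 MHz ≤ fs/2 = 3.8 MHz, appears at 0.2 MHz.

0.2 MHz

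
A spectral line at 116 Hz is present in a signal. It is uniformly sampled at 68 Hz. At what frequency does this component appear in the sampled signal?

116 Hz mod fs = 48 Hz.
48 Hz > fs/2 = 34 Hz, folds to fs − 48 Hz = 20 Hz.

20 Hz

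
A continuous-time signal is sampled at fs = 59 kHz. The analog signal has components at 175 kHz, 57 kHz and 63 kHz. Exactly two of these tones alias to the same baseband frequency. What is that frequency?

2 kHz

fs/2 = 29.5 kHz.
175 kHz mod fs = 57 kHz.
57 kHz > fs/2 = 29.5 kHz, folds to fs − 57 kHz = 2 kHz.
57 kHz > fs/2 = 29.5 kHz, folds to fs − 57 kHz = 2 kHz.
63 kHz mod fs = 4 kHz.
4 kHz ≤ fs/2 = 29.5 kHz, appears at 4 kHz.
57 kHz and 175 kHz both map to 2 kHz.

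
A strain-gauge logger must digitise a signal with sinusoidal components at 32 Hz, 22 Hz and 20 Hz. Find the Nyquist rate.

Highest-frequency component: 32 Hz.
Nyquist rate = 2 × 32 Hz = 64 Hz.

64 Hz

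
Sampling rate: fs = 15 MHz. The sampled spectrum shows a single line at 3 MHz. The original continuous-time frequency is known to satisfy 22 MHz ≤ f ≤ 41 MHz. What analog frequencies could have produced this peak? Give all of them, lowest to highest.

27 MHz, 33 MHz

Frequencies that alias to 3 MHz are k·fs ± 3 MHz for integer k ≥ 0.
k=0: 3 MHz.
k=1: 12 MHz, 18 MHz.
k=2: 27 MHz, 33 MHz.
k=3: 42 MHz, 48 MHz.
Within [22 MHz, 41 MHz]: 27 MHz, 33 MHz.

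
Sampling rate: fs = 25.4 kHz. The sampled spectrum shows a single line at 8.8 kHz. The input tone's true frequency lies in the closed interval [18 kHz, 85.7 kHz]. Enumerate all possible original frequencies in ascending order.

Frequencies that alias to 8.8 kHz are k·fs ± 8.8 kHz for integer k ≥ 0.
k=0: 8.8 kHz.
k=1: 16.6 kHz, 34.2 kHz.
k=2: 42 kHz, 59.6 kHz.
k=3: 67.4 kHz, 85 kHz.
k=4: 92.8 kHz, 110.4 kHz.
Within [18 kHz, 85.7 kHz]: 34.2 kHz, 42 kHz, 59.6 kHz, 67.4 kHz, 85 kHz.

34.2 kHz, 42 kHz, 59.6 kHz, 67.4 kHz, 85 kHz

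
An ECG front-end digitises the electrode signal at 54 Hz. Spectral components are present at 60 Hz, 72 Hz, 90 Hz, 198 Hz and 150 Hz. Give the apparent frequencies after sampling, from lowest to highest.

6 Hz, 12 Hz, 18 Hz

fs/2 = 27 Hz.
60 Hz mod fs = 6 Hz.
6 Hz ≤ fs/2 = 27 Hz, appears at 6 Hz.
72 Hz mod fs = 18 Hz.
18 Hz ≤ fs/2 = 27 Hz, appears at 18 Hz.
90 Hz mod fs = 36 Hz.
36 Hz > fs/2 = 27 Hz, folds to fs − 36 Hz = 18 Hz.
198 Hz mod fs = 36 Hz.
36 Hz > fs/2 = 27 Hz, folds to fs − 36 Hz = 18 Hz.
150 Hz mod fs = 42 Hz.
42 Hz > fs/2 = 27 Hz, folds to fs − 42 Hz = 12 Hz.
Distinct values: {6 Hz, 12 Hz, 18 Hz}.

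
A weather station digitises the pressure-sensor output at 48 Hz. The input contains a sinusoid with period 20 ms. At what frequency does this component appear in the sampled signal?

2 Hz

T = 20 ms → f = 1/T = 50 Hz.
50 Hz mod fs = 2 Hz.
2 Hz ≤ fs/2 = 24 Hz, appears at 2 Hz.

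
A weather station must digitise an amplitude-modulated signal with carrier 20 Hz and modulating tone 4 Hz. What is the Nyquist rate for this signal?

48 Hz

AM sidebands sit at fc ± fm = 16 Hz and 24 Hz.
Highest-frequency component: 24 Hz.
Nyquist rate = 2 × 24 Hz = 48 Hz.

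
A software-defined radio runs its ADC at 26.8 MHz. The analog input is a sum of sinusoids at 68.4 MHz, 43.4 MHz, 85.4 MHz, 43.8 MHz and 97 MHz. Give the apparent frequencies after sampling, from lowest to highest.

fs/2 = 13.4 MHz.
68.4 MHz mod fs = 14.8 MHz.
14.8 MHz > fs/2 = 13.4 MHz, folds to fs − 14.8 MHz = 12 MHz.
43.4 MHz mod fs = 16.6 MHz.
16.6 MHz > fs/2 = 13.4 MHz, folds to fs − 16.6 MHz = 10.2 MHz.
85.4 MHz mod fs = 5 MHz.
5 MHz ≤ fs/2 = 13.4 MHz, appears at 5 MHz.
43.8 MHz mod fs = 17 MHz.
17 MHz > fs/2 = 13.4 MHz, folds to fs − 17 MHz = 9.8 MHz.
97 MHz mod fs = 16.6 MHz.
16.6 MHz > fs/2 = 13.4 MHz, folds to fs − 16.6 MHz = 10.2 MHz.
Distinct values: {5 MHz, 9.8 MHz, 10.2 MHz, 12 MHz}.

5 MHz, 9.8 MHz, 10.2 MHz, 12 MHz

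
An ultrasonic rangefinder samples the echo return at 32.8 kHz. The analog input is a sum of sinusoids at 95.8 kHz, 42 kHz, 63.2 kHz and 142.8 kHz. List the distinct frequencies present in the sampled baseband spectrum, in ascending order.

fs/2 = 16.4 kHz.
95.8 kHz mod fs = 30.2 kHz.
30.2 kHz > fs/2 = 16.4 kHz, folds to fs − 30.2 kHz = 2.6 kHz.
42 kHz mod fs = 9.2 kHz.
9.2 kHz ≤ fs/2 = 16.4 kHz, appears at 9.2 kHz.
63.2 kHz mod fs = 30.4 kHz.
30.4 kHz > fs/2 = 16.4 kHz, folds to fs − 30.4 kHz = 2.4 kHz.
142.8 kHz mod fs = 11.6 kHz.
11.6 kHz ≤ fs/2 = 16.4 kHz, appears at 11.6 kHz.
Distinct values: {2.4 kHz, 2.6 kHz, 9.2 kHz, 11.6 kHz}.

2.4 kHz, 2.6 kHz, 9.2 kHz, 11.6 kHz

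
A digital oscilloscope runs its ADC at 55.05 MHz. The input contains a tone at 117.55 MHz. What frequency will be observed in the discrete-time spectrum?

117.55 MHz mod fs = 7.45 MHz.
7.45 MHz ≤ fs/2 = 27.525 MHz, appears at 7.45 MHz.

7.45 MHz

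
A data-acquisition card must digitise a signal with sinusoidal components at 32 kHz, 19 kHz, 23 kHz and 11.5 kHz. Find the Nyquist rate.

Highest-frequency component: 32 kHz.
Nyquist rate = 2 × 32 kHz = 64 kHz.

64 kHz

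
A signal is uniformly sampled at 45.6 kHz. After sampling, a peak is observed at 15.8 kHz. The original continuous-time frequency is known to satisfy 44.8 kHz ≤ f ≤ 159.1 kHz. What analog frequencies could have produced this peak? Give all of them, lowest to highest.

Frequencies that alias to 15.8 kHz are k·fs ± 15.8 kHz for integer k ≥ 0.
k=0: 15.8 kHz.
k=1: 29.8 kHz, 61.4 kHz.
k=2: 75.4 kHz, 107 kHz.
k=3: 121 kHz, 152.6 kHz.
k=4: 166.6 kHz, 198.2 kHz.
Within [44.8 kHz, 159.1 kHz]: 61.4 kHz, 75.4 kHz, 107 kHz, 121 kHz, 152.6 kHz.

61.4 kHz, 75.4 kHz, 107 kHz, 121 kHz, 152.6 kHz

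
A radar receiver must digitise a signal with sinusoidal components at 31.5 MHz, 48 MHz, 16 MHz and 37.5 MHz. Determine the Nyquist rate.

Highest-frequency component: 48 MHz.
Nyquist rate = 2 × 48 MHz = 96 MHz.

96 MHz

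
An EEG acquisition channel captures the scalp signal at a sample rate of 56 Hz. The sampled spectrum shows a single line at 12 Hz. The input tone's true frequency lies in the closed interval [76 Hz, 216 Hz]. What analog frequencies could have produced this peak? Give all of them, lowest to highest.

Frequencies that alias to 12 Hz are k·fs ± 12 Hz for integer k ≥ 0.
k=0: 12 Hz.
k=1: 44 Hz, 68 Hz.
k=2: 100 Hz, 124 Hz.
k=3: 156 Hz, 180 Hz.
k=4: 212 Hz, 236 Hz.
k=5: 268 Hz, 292 Hz.
Within [76 Hz, 216 Hz]: 100 Hz, 124 Hz, 156 Hz, 180 Hz, 212 Hz.

100 Hz, 124 Hz, 156 Hz, 180 Hz, 212 Hz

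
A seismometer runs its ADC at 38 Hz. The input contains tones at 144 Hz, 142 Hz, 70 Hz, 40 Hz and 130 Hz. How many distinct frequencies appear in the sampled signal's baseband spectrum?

5

fs/2 = 19 Hz.
144 Hz mod fs = 30 Hz.
30 Hz > fs/2 = 19 Hz, folds to fs − 30 Hz = 8 Hz.
142 Hz mod fs = 28 Hz.
28 Hz > fs/2 = 19 Hz, folds to fs − 28 Hz = 10 Hz.
70 Hz mod fs = 32 Hz.
32 Hz > fs/2 = 19 Hz, folds to fs − 32 Hz = 6 Hz.
40 Hz mod fs = 2 Hz.
2 Hz ≤ fs/2 = 19 Hz, appears at 2 Hz.
130 Hz mod fs = 16 Hz.
16 Hz ≤ fs/2 = 19 Hz, appears at 16 Hz.
Distinct values: {2 Hz, 6 Hz, 8 Hz, 10 Hz, 16 Hz} → 5.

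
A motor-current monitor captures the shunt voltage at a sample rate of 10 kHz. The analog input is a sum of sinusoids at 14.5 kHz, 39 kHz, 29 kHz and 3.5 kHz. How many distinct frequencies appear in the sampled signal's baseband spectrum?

fs/2 = 5 kHz.
14.5 kHz mod fs = 4.5 kHz.
4.5 kHz ≤ fs/2 = 5 kHz, appears at 4.5 kHz.
39 kHz mod fs = 9 kHz.
9 kHz > fs/2 = 5 kHz, folds to fs − 9 kHz = 1 kHz.
29 kHz mod fs = 9 kHz.
9 kHz > fs/2 = 5 kHz, folds to fs − 9 kHz = 1 kHz.
3.5 kHz ≤ fs/2 = 5 kHz, passes unchanged.
Distinct values: {1 kHz, 3.5 kHz, 4.5 kHz} → 3.

3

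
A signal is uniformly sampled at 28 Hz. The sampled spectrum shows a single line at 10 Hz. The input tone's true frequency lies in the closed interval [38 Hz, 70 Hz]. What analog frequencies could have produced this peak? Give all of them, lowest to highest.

Frequencies that alias to 10 Hz are k·fs ± 10 Hz for integer k ≥ 0.
k=0: 10 Hz.
k=1: 18 Hz, 38 Hz.
k=2: 46 Hz, 66 Hz.
k=3: 74 Hz, 94 Hz.
Within [38 Hz, 70 Hz]: 38 Hz, 46 Hz, 66 Hz.

38 Hz, 46 Hz, 66 Hz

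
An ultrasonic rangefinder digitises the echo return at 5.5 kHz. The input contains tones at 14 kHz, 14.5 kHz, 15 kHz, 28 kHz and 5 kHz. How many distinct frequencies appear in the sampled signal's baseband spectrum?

4

fs/2 = 2.75 kHz.
14 kHz mod fs = 3 kHz.
3 kHz > fs/2 = 2.75 kHz, folds to fs − 3 kHz = 2.5 kHz.
14.5 kHz mod fs = 3.5 kHz.
3.5 kHz > fs/2 = 2.75 kHz, folds to fs − 3.5 kHz = 2 kHz.
15 kHz mod fs = 4 kHz.
4 kHz > fs/2 = 2.75 kHz, folds to fs − 4 kHz = 1.5 kHz.
28 kHz mod fs = 0.5 kHz.
0.5 kHz ≤ fs/2 = 2.75 kHz, appears at 0.5 kHz.
5 kHz > fs/2 = 2.75 kHz, folds to fs − 5 kHz = 0.5 kHz.
Distinct values: {0.5 kHz, 1.5 kHz, 2 kHz, 2.5 kHz} → 4.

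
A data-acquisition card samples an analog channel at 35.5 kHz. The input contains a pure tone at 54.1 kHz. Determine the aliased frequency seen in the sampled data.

54.1 kHz mod fs = 18.6 kHz.
18.6 kHz > fs/2 = 17.75 kHz, folds to fs − 18.6 kHz = 16.9 kHz.

16.9 kHz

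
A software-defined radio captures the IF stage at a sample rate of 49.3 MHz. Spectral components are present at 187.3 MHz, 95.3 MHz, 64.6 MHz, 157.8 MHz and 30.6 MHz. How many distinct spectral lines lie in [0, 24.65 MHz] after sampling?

4

fs/2 = 24.65 MHz.
187.3 MHz mod fs = 39.4 MHz.
39.4 MHz > fs/2 = 24.65 MHz, folds to fs − 39.4 MHz = 9.9 MHz.
95.3 MHz mod fs = 46 MHz.
46 MHz > fs/2 = 24.65 MHz, folds to fs − 46 MHz = 3.3 MHz.
64.6 MHz mod fs = 15.3 MHz.
15.3 MHz ≤ fs/2 = 24.65 MHz, appears at 15.3 MHz.
157.8 MHz mod fs = 9.9 MHz.
9.9 MHz ≤ fs/2 = 24.65 MHz, appears at 9.9 MHz.
30.6 MHz > fs/2 = 24.65 MHz, folds to fs − 30.6 MHz = 18.7 MHz.
Distinct values: {3.3 MHz, 9.9 MHz, 15.3 MHz, 18.7 MHz} → 4.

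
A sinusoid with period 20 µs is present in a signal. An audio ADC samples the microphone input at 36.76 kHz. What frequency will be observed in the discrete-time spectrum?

T = 20 µs → f = 1/T = 50 kHz.
50 kHz mod fs = 13.24 kHz.
13.24 kHz ≤ fs/2 = 18.38 kHz, appears at 13.24 kHz.

13.24 kHz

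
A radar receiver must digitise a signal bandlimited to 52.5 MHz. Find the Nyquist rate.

105 MHz

Nyquist rate = 2 × 52.5 MHz = 105 MHz.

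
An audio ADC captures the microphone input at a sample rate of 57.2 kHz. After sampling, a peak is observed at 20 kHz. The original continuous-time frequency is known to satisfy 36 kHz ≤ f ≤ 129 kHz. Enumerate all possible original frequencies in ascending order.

Frequencies that alias to 20 kHz are k·fs ± 20 kHz for integer k ≥ 0.
k=0: 20 kHz.
k=1: 37.2 kHz, 77.2 kHz.
k=2: 94.4 kHz, 134.4 kHz.
k=3: 151.6 kHz, 191.6 kHz.
Within [36 kHz, 129 kHz]: 37.2 kHz, 77.2 kHz, 94.4 kHz.

37.2 kHz, 77.2 kHz, 94.4 kHz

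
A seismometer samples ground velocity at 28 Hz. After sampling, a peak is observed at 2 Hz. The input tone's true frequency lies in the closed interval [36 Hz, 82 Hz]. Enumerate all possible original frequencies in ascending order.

Frequencies that alias to 2 Hz are k·fs ± 2 Hz for integer k ≥ 0.
k=0: 2 Hz.
k=1: 26 Hz, 30 Hz.
k=2: 54 Hz, 58 Hz.
k=3: 82 Hz, 86 Hz.
k=4: 110 Hz, 114 Hz.
Within [36 Hz, 82 Hz]: 54 Hz, 58 Hz, 82 Hz.

54 Hz, 58 Hz, 82 Hz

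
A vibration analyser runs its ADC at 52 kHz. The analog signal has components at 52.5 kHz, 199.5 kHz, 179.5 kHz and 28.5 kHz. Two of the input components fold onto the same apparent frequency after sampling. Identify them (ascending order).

fs/2 = 26 kHz.
52.5 kHz mod fs = 0.5 kHz.
0.5 kHz ≤ fs/2 = 26 kHz, appears at 0.5 kHz.
199.5 kHz mod fs = 43.5 kHz.
43.5 kHz > fs/2 = 26 kHz, folds to fs − 43.5 kHz = 8.5 kHz.
179.5 kHz mod fs = 23.5 kHz.
23.5 kHz ≤ fs/2 = 26 kHz, appears at 23.5 kHz.
28.5 kHz > fs/2 = 26 kHz, folds to fs − 28.5 kHz = 23.5 kHz.
28.5 kHz and 179.5 kHz both map to 23.5 kHz.

28.5 kHz, 179.5 kHz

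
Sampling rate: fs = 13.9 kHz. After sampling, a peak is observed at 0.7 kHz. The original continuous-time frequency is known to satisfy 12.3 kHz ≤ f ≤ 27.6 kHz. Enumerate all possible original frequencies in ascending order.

Frequencies that alias to 0.7 kHz are k·fs ± 0.7 kHz for integer k ≥ 0.
k=0: 0.7 kHz.
k=1: 13.2 kHz, 14.6 kHz.
k=2: 27.1 kHz, 28.5 kHz.
k=3: 41 kHz, 42.4 kHz.
Within [12.3 kHz, 27.6 kHz]: 13.2 kHz, 14.6 kHz, 27.1 kHz.

13.2 kHz, 14.6 kHz, 27.1 kHz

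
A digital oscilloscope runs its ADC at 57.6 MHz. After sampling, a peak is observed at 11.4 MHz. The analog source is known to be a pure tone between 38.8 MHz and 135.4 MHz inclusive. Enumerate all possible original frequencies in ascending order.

46.2 MHz, 69 MHz, 103.8 MHz, 126.6 MHz

Frequencies that alias to 11.4 MHz are k·fs ± 11.4 MHz for integer k ≥ 0.
k=0: 11.4 MHz.
k=1: 46.2 MHz, 69 MHz.
k=2: 103.8 MHz, 126.6 MHz.
k=3: 161.4 MHz, 184.2 MHz.
Within [38.8 MHz, 135.4 MHz]: 46.2 MHz, 69 MHz, 103.8 MHz, 126.6 MHz.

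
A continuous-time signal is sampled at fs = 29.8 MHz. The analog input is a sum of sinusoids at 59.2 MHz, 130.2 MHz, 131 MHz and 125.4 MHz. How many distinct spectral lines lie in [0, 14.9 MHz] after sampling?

4

fs/2 = 14.9 MHz.
59.2 MHz mod fs = 29.4 MHz.
29.4 MHz > fs/2 = 14.9 MHz, folds to fs − 29.4 MHz = 0.4 MHz.
130.2 MHz mod fs = 11 MHz.
11 MHz ≤ fs/2 = 14.9 MHz, appears at 11 MHz.
131 MHz mod fs = 11.8 MHz.
11.8 MHz ≤ fs/2 = 14.9 MHz, appears at 11.8 MHz.
125.4 MHz mod fs = 6.2 MHz.
6.2 MHz ≤ fs/2 = 14.9 MHz, appears at 6.2 MHz.
Distinct values: {0.4 MHz, 6.2 MHz, 11 MHz, 11.8 MHz} → 4.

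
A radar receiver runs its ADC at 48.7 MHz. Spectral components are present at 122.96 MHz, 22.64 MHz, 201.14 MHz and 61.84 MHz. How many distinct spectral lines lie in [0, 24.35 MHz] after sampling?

4

fs/2 = 24.35 MHz.
122.96 MHz mod fs = 25.56 MHz.
25.56 MHz > fs/2 = 24.35 MHz, folds to fs − 25.56 MHz = 23.14 MHz.
22.64 MHz ≤ fs/2 = 24.35 MHz, passes unchanged.
201.14 MHz mod fs = 6.34 MHz.
6.34 MHz ≤ fs/2 = 24.35 MHz, appears at 6.34 MHz.
61.84 MHz mod fs = 13.14 MHz.
13.14 MHz ≤ fs/2 = 24.35 MHz, appears at 13.14 MHz.
Distinct values: {6.34 MHz, 13.14 MHz, 22.64 MHz, 23.14 MHz} → 4.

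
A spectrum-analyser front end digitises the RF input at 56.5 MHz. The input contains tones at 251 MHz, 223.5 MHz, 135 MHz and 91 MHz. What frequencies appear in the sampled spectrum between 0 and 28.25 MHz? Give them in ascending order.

fs/2 = 28.25 MHz.
251 MHz mod fs = 25 MHz.
25 MHz ≤ fs/2 = 28.25 MHz, appears at 25 MHz.
223.5 MHz mod fs = 54 MHz.
54 MHz > fs/2 = 28.25 MHz, folds to fs − 54 MHz = 2.5 MHz.
135 MHz mod fs = 22 MHz.
22 MHz ≤ fs/2 = 28.25 MHz, appears at 22 MHz.
91 MHz mod fs = 34.5 MHz.
34.5 MHz > fs/2 = 28.25 MHz, folds to fs − 34.5 MHz = 22 MHz.
Distinct values: {2.5 MHz, 22 MHz, 25 MHz}.

2.5 MHz, 22 MHz, 25 MHz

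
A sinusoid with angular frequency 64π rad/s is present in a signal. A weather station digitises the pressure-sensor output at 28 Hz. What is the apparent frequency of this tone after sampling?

4 Hz

ω = 64π rad/s → f = ω/(2π) = 32 Hz.
32 Hz mod fs = 4 Hz.
4 Hz ≤ fs/2 = 14 Hz, appears at 4 Hz.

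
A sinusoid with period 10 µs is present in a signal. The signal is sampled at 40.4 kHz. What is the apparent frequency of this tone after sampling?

19.2 kHz

T = 10 µs → f = 1/T = 100 kHz.
100 kHz mod fs = 19.2 kHz.
19.2 kHz ≤ fs/2 = 20.2 kHz, appears at 19.2 kHz.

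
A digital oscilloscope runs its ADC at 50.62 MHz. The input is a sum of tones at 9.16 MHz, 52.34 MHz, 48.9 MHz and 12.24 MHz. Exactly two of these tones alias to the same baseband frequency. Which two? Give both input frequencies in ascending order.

48.9 MHz, 52.34 MHz

fs/2 = 25.31 MHz.
9.16 MHz ≤ fs/2 = 25.31 MHz, passes unchanged.
52.34 MHz mod fs = 1.72 MHz.
1.72 MHz ≤ fs/2 = 25.31 MHz, appears at 1.72 MHz.
48.9 MHz > fs/2 = 25.31 MHz, folds to fs − 48.9 MHz = 1.72 MHz.
12.24 MHz ≤ fs/2 = 25.31 MHz, passes unchanged.
48.9 MHz and 52.34 MHz both map to 1.72 MHz.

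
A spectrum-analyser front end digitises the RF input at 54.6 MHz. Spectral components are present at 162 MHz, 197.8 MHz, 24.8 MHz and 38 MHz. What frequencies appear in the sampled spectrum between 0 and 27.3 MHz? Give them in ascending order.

fs/2 = 27.3 MHz.
162 MHz mod fs = 52.8 MHz.
52.8 MHz > fs/2 = 27.3 MHz, folds to fs − 52.8 MHz = 1.8 MHz.
197.8 MHz mod fs = 34 MHz.
34 MHz > fs/2 = 27.3 MHz, folds to fs − 34 MHz = 20.6 MHz.
24.8 MHz ≤ fs/2 = 27.3 MHz, passes unchanged.
38 MHz > fs/2 = 27.3 MHz, folds to fs − 38 MHz = 16.6 MHz.
Distinct values: {1.8 MHz, 16.6 MHz, 20.6 MHz, 24.8 MHz}.

1.8 MHz, 16.6 MHz, 20.6 MHz, 24.8 MHz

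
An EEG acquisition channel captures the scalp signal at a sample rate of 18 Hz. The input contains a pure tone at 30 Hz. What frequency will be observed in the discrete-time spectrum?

6 Hz

30 Hz mod fs = 12 Hz.
12 Hz > fs/2 = 9 Hz, folds to fs − 12 Hz = 6 Hz.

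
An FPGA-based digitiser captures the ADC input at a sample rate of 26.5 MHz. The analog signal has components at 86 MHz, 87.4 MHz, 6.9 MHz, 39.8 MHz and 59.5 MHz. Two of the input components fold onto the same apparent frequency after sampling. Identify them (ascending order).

fs/2 = 13.25 MHz.
86 MHz mod fs = 6.5 MHz.
6.5 MHz ≤ fs/2 = 13.25 MHz, appears at 6.5 MHz.
87.4 MHz mod fs = 7.9 MHz.
7.9 MHz ≤ fs/2 = 13.25 MHz, appears at 7.9 MHz.
6.9 MHz ≤ fs/2 = 13.25 MHz, passes unchanged.
39.8 MHz mod fs = 13.3 MHz.
13.3 MHz > fs/2 = 13.25 MHz, folds to fs − 13.3 MHz = 13.2 MHz.
59.5 MHz mod fs = 6.5 MHz.
6.5 MHz ≤ fs/2 = 13.25 MHz, appears at 6.5 MHz.
59.5 MHz and 86 MHz both map to 6.5 MHz.

59.5 MHz, 86 MHz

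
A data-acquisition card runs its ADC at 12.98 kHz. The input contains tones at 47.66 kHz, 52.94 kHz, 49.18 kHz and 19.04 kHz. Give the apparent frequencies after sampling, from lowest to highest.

fs/2 = 6.49 kHz.
47.66 kHz mod fs = 8.72 kHz.
8.72 kHz > fs/2 = 6.49 kHz, folds to fs − 8.72 kHz = 4.26 kHz.
52.94 kHz mod fs = 1.02 kHz.
1.02 kHz ≤ fs/2 = 6.49 kHz, appears at 1.02 kHz.
49.18 kHz mod fs = 10.24 kHz.
10.24 kHz > fs/2 = 6.49 kHz, folds to fs − 10.24 kHz = 2.74 kHz.
19.04 kHz mod fs = 6.06 kHz.
6.06 kHz ≤ fs/2 = 6.49 kHz, appears at 6.06 kHz.
Distinct values: {1.02 kHz, 2.74 kHz, 4.26 kHz, 6.06 kHz}.

1.02 kHz, 2.74 kHz, 4.26 kHz, 6.06 kHz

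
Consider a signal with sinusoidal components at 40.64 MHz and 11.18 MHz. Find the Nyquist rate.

Highest-frequency component: 40.64 MHz.
Nyquist rate = 2 × 40.64 MHz = 81.28 MHz.

81.28 MHz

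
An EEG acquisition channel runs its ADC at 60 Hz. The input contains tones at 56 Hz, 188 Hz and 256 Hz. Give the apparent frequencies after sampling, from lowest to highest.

fs/2 = 30 Hz.
56 Hz > fs/2 = 30 Hz, folds to fs − 56 Hz = 4 Hz.
188 Hz mod fs = 8 Hz.
8 Hz ≤ fs/2 = 30 Hz, appears at 8 Hz.
256 Hz mod fs = 16 Hz.
16 Hz ≤ fs/2 = 30 Hz, appears at 16 Hz.
Distinct values: {4 Hz, 8 Hz, 16 Hz}.

4 Hz, 8 Hz, 16 Hz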